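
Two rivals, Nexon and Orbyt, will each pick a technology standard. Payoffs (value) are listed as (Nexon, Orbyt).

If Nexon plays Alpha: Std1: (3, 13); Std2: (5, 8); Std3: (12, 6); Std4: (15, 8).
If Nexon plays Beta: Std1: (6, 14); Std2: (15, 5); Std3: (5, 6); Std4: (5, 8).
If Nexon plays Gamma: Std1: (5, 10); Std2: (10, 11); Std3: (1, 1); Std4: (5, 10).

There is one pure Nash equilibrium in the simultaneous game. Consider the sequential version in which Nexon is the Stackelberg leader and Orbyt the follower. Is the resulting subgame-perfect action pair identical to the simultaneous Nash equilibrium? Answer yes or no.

no

Solve by backward induction (Nexon leads).
- Alpha: Orbyt compares 13, 8, 6, 8 and picks Std1; Nexon would get 3.
- Beta: Orbyt compares 14, 5, 6, 8 and picks Std1; Nexon would get 6.
- Gamma: Orbyt compares 10, 11, 1, 10 and picks Std2; Nexon would get 10.
Among 3, 6, 10, the best is 10 at Gamma. Subgame-perfect outcome: (Gamma, Std2) with payoffs (10, 11).
Now find the simultaneous Nash equilibrium.
Nexon's best replies: Std1→Beta; Std2→Beta; Std3→Alpha; Std4→Alpha.
Orbyt's best replies: Alpha→Std1; Beta→Std1; Gamma→Std2.
Only (Beta, Std1) has each player best-responding; Nash payoffs (6, 14).
Sequential outcome (Gamma, Std2) differs from the Nash profile (Beta, Std1).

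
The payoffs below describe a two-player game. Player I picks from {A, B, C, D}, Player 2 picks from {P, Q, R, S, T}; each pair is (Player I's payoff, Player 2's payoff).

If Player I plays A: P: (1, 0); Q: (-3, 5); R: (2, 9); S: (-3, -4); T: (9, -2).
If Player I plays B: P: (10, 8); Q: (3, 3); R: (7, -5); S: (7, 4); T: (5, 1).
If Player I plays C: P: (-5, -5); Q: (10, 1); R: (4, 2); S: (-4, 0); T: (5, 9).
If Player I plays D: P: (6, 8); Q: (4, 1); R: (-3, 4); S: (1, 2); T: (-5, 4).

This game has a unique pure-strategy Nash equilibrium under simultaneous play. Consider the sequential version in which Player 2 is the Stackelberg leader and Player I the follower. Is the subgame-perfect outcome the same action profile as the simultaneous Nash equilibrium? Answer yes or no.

Player I best-responds to each possible Player 2 move:
- P: BR = B, leader payoff 8.
- Q: BR = C, leader payoff 1.
- R: BR = B, leader payoff -5.
- S: BR = B, leader payoff 4.
- T: BR = A, leader payoff -2.
Among 8, 1, -5, 4, -2, the best is 8 at P. Subgame-perfect outcome: (B, P) with payoffs (10, 8).
For the simultaneous game, intersect best replies.
Player I's best replies: P→B; Q→C; R→B; S→B; T→A.
Player 2's best replies: A→R; B→P; C→T; D→P.
The unique mutual best reply is (B, P), giving (10, 8).
Sequential outcome (B, P) coincides with the Nash profile (B, P).

yes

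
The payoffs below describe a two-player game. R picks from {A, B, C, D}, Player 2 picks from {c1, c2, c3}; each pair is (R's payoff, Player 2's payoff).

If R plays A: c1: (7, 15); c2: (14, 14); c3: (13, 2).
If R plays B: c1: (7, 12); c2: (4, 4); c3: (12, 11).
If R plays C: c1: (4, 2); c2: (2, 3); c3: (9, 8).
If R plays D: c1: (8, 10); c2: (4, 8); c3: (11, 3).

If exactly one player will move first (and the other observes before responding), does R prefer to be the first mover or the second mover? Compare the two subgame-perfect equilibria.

second

If R leads: Player 2's best replies are A→c1, B→c1, C→c3, D→c1; R's induced payoffs 7, 7, 9, 8; outcome (C, c3), payoffs (9, 8).
If Player 2 leads: R's best replies are c1→D, c2→A, c3→A; Player 2's induced payoffs 10, 14, 2; outcome (A, c2), payoffs (14, 14).
R gets 9 moving first and 14 moving second, so R prefers to move second.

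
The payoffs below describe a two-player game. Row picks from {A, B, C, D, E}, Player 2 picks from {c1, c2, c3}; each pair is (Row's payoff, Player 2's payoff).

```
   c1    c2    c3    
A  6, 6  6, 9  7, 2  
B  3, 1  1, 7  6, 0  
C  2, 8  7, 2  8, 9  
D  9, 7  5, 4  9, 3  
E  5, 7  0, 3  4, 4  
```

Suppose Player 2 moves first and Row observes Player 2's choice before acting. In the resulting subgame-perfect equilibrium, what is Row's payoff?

Solve by backward induction (Player 2 leads).
- c1 → Row plays D (best of 6, 3, 2, 9, 5); Player 2 gets 7.
- c2 → Row plays C (best of 6, 1, 7, 5, 0); Player 2 gets 2.
- c3 → Row plays D (best of 7, 6, 8, 9, 4); Player 2 gets 3.
Player 2's induced payoffs are 7, 2, 3, so Player 2 commits to c1. Subgame-perfect outcome: (D, c1) with payoffs (9, 7).

9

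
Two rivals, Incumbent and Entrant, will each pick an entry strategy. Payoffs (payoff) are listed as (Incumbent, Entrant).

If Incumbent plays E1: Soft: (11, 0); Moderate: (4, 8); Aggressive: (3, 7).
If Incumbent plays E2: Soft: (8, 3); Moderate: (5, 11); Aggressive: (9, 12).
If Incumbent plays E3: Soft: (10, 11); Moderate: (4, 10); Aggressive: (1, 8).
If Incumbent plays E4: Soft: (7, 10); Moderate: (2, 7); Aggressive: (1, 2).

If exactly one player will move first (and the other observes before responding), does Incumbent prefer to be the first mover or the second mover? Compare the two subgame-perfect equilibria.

first

If Incumbent leads: Entrant's best replies are E1→Moderate, E2→Aggressive, E3→Soft, E4→Soft; Incumbent's induced payoffs 4, 9, 10, 7; outcome (E3, Soft), payoffs (10, 11).
If Entrant leads: Incumbent's best replies are Soft→E1, Moderate→E2, Aggressive→E2; Entrant's induced payoffs 0, 11, 12; outcome (E2, Aggressive), payoffs (9, 12).
Incumbent gets 10 moving first and 9 moving second, so Incumbent prefers to move first.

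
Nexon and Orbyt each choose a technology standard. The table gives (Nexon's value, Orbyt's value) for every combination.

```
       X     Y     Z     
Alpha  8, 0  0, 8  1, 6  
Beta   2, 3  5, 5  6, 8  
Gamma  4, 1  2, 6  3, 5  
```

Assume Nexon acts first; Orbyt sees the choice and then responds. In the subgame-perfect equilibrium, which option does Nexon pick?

Backward induction with Nexon moving first.
- Alpha: BR = Y, leader payoff 0.
- Beta: BR = Z, leader payoff 6.
- Gamma: BR = Y, leader payoff 2.
Maximizing over 0, 6, 2, Nexon chooses Beta. Subgame-perfect outcome: (Beta, Z) with payoffs (6, 8).

Beta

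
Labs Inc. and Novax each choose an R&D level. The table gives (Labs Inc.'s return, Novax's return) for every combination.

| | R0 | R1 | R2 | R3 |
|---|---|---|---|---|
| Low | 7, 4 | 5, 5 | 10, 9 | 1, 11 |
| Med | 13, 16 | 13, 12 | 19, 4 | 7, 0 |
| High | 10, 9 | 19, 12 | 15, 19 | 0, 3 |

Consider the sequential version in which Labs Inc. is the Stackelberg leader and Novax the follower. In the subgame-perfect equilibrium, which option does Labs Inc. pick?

Solve by backward induction (Labs Inc. leads).
- Low: BR = R3, leader payoff 1.
- Med: BR = R0, leader payoff 13.
- High: BR = R2, leader payoff 15.
Labs Inc.'s induced payoffs are 1, 13, 15, so Labs Inc. commits to High. Subgame-perfect outcome: (High, R2) with payoffs (15, 19).

High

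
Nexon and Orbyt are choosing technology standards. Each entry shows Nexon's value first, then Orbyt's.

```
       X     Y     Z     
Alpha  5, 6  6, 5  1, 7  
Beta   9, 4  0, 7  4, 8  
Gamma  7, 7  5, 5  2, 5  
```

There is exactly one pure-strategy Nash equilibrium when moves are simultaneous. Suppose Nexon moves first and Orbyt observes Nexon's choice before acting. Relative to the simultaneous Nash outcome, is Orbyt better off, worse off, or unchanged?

worse off

Solve by backward induction (Nexon leads).
- Alpha: BR = Z, leader payoff 1.
- Beta: BR = Z, leader payoff 4.
- Gamma: BR = X, leader payoff 7.
Nexon's induced payoffs are 1, 4, 7, so Nexon commits to Gamma. Subgame-perfect outcome: (Gamma, X) with payoffs (7, 7).
For the simultaneous game, intersect best replies.
Nexon's best replies: X→Beta; Y→Alpha; Z→Beta.
Orbyt's best replies: Alpha→Z; Beta→Z; Gamma→X.
Only (Beta, Z) has each player best-responding; Nash payoffs (4, 8).
Orbyt earns 7 sequentially versus 8 at the Nash outcome: worse off.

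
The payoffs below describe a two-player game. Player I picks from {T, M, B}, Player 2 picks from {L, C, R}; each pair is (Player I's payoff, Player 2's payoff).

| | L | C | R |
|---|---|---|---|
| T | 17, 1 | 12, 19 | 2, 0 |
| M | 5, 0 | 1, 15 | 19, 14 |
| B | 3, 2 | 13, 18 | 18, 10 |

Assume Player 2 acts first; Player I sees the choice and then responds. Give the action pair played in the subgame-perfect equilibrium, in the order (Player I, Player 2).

Solve by backward induction (Player 2 leads).
- L → Player I plays T (best of 17, 5, 3); Player 2 gets 1.
- C → Player I plays B (best of 12, 1, 13); Player 2 gets 18.
- R → Player I plays M (best of 2, 19, 18); Player 2 gets 14.
Among 1, 18, 14, the best is 18 at C. Subgame-perfect outcome: (B, C) with payoffs (13, 18).

(B, C)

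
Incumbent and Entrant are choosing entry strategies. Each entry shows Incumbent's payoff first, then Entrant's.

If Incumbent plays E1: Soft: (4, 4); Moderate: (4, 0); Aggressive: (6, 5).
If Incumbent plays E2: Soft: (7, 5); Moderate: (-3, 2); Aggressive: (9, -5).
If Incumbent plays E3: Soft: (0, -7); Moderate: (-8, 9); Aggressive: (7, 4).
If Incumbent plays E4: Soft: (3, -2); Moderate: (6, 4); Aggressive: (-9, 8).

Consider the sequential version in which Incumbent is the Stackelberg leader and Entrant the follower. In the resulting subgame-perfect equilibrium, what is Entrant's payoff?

Solve by backward induction (Incumbent leads).
- E1 → Entrant plays Aggressive (best of 4, 0, 5); Incumbent gets 6.
- E2 → Entrant plays Soft (best of 5, 2, -5); Incumbent gets 7.
- E3 → Entrant plays Moderate (best of -7, 9, 4); Incumbent gets -8.
- E4 → Entrant plays Aggressive (best of -2, 4, 8); Incumbent gets -9.
Incumbent's induced payoffs are 6, 7, -8, -9, so Incumbent commits to E2. Subgame-perfect outcome: (E2, Soft) with payoffs (7, 5).

5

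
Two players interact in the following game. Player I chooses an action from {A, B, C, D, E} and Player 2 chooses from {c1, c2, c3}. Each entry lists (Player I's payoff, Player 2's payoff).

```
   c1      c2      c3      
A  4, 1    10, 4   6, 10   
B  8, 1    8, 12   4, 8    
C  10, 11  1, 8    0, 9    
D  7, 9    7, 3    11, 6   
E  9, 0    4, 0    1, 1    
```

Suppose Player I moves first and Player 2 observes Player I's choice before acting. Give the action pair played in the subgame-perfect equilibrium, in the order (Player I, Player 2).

Work backward from Player 2's decision.
- A → Player 2 plays c3 (best of 1, 4, 10); Player I gets 6.
- B → Player 2 plays c2 (best of 1, 12, 8); Player I gets 8.
- C → Player 2 plays c1 (best of 11, 8, 9); Player I gets 10.
- D → Player 2 plays c1 (best of 9, 3, 6); Player I gets 7.
- E → Player 2 plays c3 (best of 0, 0, 1); Player I gets 1.
Player I's induced payoffs are 6, 8, 10, 7, 1, so Player I commits to C. Subgame-perfect outcome: (C, c1) with payoffs (10, 11).

(C, c1)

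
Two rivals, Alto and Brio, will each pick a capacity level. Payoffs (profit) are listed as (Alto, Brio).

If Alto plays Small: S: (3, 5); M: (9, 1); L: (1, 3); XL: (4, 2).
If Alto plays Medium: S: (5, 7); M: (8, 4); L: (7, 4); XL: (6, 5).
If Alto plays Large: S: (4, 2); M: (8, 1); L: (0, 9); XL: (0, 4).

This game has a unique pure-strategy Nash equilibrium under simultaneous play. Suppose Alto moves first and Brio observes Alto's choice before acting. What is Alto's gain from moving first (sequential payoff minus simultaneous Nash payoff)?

Backward induction with Alto moving first.
- Small: BR = S, leader payoff 3.
- Medium: BR = S, leader payoff 5.
- Large: BR = L, leader payoff 0.
Among 3, 5, 0, the best is 5 at Medium. Subgame-perfect outcome: (Medium, S) with payoffs (5, 7).
Under simultaneous play:
Alto's best replies: S→Medium; M→Small; L→Medium; XL→Medium.
Brio's best replies: Small→S; Medium→S; Large→L.
Only (Medium, S) has each player best-responding; Nash payoffs (5, 7).
Alto's commitment gain: 5 − 5 = 0.

0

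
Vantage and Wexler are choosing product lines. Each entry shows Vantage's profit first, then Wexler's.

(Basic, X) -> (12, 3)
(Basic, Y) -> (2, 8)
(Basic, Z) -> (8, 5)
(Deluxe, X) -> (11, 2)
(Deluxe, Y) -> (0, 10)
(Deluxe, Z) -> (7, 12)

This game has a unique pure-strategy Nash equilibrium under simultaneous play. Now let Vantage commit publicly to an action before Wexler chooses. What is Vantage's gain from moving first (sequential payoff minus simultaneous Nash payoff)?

Solve by backward induction (Vantage leads).
- Basic: Wexler compares 3, 8, 5 and picks Y; Vantage would get 2.
- Deluxe: Wexler compares 2, 10, 12 and picks Z; Vantage would get 7.
Among 2, 7, the best is 7 at Deluxe. Subgame-perfect outcome: (Deluxe, Z) with payoffs (7, 12).
Now find the simultaneous Nash equilibrium.
Vantage's best replies: X→Basic; Y→Basic; Z→Basic.
Wexler's best replies: Basic→Y; Deluxe→Z.
Only (Basic, Y) has each player best-responding; Nash payoffs (2, 8).
Vantage's commitment gain: 7 − 2 = 5.

5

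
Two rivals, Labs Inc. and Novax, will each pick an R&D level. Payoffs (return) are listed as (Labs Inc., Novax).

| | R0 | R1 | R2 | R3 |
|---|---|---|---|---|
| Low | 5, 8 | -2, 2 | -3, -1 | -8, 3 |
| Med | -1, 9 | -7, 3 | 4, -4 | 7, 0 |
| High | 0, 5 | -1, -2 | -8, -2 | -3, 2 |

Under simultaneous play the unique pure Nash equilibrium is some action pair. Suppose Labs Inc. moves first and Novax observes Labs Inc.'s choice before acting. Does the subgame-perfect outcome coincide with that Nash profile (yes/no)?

yes

Work backward from Novax's decision.
- Low: Novax compares 8, 2, -1, 3 and picks R0; Labs Inc. would get 5.
- Med: Novax compares 9, 3, -4, 0 and picks R0; Labs Inc. would get -1.
- High: Novax compares 5, -2, -2, 2 and picks R0; Labs Inc. would get 0.
Maximizing over 5, -1, 0, Labs Inc. chooses Low. Subgame-perfect outcome: (Low, R0) with payoffs (5, 8).
Now find the simultaneous Nash equilibrium.
Labs Inc.'s best replies: R0→Low; R1→High; R2→Med; R3→Med.
Novax's best replies: Low→R0; Med→R0; High→R0.
The unique mutual best reply is (Low, R0), giving (5, 8).
Sequential outcome (Low, R0) coincides with the Nash profile (Low, R0).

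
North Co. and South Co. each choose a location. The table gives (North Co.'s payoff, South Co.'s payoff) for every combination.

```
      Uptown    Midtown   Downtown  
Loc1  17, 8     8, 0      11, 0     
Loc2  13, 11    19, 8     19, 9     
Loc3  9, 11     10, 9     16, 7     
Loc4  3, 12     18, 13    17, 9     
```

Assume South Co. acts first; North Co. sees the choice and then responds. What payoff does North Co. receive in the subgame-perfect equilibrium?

Backward induction with South Co. moving first.
- Uptown: BR = Loc1, leader payoff 8.
- Midtown: BR = Loc2, leader payoff 8.
- Downtown: BR = Loc2, leader payoff 9.
Among 8, 8, 9, the best is 9 at Downtown. Subgame-perfect outcome: (Loc2, Downtown) with payoffs (19, 9).

19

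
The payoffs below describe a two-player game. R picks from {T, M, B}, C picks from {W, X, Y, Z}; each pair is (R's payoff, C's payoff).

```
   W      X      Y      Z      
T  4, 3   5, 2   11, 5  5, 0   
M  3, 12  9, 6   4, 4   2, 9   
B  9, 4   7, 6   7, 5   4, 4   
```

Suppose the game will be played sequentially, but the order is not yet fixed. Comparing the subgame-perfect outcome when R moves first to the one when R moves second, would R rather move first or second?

first

If R leads: C's best replies are T→Y, M→W, B→X; R's induced payoffs 11, 3, 7; outcome (T, Y), payoffs (11, 5).
If C leads: R's best replies are W→B, X→M, Y→T, Z→T; C's induced payoffs 4, 6, 5, 0; outcome (M, X), payoffs (9, 6).
R gets 11 moving first and 9 moving second, so R prefers to move first.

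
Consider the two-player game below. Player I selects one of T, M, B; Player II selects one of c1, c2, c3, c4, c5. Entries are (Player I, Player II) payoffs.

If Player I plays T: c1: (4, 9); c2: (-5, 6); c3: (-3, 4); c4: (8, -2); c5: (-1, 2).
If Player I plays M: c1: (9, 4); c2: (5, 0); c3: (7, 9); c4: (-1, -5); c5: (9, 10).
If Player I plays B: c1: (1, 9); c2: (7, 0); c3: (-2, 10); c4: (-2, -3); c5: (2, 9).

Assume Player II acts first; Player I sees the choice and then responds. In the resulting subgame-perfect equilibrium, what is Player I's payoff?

9

Work backward from Player I's decision.
- c1 → Player I plays M (best of 4, 9, 1); Player II gets 4.
- c2 → Player I plays B (best of -5, 5, 7); Player II gets 0.
- c3 → Player I plays M (best of -3, 7, -2); Player II gets 9.
- c4 → Player I plays T (best of 8, -1, -2); Player II gets -2.
- c5 → Player I plays M (best of -1, 9, 2); Player II gets 10.
Maximizing over 4, 0, 9, -2, 10, Player II chooses c5. Subgame-perfect outcome: (M, c5) with payoffs (9, 10).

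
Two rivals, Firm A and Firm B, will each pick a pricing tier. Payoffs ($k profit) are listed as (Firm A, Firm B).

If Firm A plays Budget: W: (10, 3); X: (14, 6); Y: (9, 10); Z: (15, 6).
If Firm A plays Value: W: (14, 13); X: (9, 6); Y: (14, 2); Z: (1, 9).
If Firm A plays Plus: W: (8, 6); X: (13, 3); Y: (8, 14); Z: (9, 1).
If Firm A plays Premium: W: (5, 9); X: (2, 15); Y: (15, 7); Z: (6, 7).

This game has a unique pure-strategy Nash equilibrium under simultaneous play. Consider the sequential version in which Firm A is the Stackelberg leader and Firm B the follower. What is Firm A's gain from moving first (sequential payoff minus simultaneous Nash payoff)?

0

Backward induction with Firm A moving first.
- Budget: BR = Y, leader payoff 9.
- Value: BR = W, leader payoff 14.
- Plus: BR = Y, leader payoff 8.
- Premium: BR = X, leader payoff 2.
Maximizing over 9, 14, 8, 2, Firm A chooses Value. Subgame-perfect outcome: (Value, W) with payoffs (14, 13).
For the simultaneous game, intersect best replies.
Firm A's best replies: W→Value; X→Budget; Y→Premium; Z→Budget.
Firm B's best replies: Budget→Y; Value→W; Plus→Y; Premium→X.
Only (Value, W) has each player best-responding; Nash payoffs (14, 13).
Firm A's commitment gain: 14 − 14 = 0.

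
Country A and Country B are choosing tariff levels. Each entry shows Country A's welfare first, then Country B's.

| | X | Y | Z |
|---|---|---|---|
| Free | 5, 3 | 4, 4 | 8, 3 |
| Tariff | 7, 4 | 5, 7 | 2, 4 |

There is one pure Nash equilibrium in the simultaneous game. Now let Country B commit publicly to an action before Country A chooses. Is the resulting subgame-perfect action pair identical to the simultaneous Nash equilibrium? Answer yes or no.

Solve by backward induction (Country B leads).
- X: Country A compares 5, 7 and picks Tariff; Country B would get 4.
- Y: Country A compares 4, 5 and picks Tariff; Country B would get 7.
- Z: Country A compares 8, 2 and picks Free; Country B would get 3.
Maximizing over 4, 7, 3, Country B chooses Y. Subgame-perfect outcome: (Tariff, Y) with payoffs (5, 7).
Now find the simultaneous Nash equilibrium.
Country A's best replies: X→Tariff; Y→Tariff; Z→Free.
Country B's best replies: Free→Y; Tariff→Y.
Only (Tariff, Y) has each player best-responding; Nash payoffs (5, 7).
Sequential outcome (Tariff, Y) coincides with the Nash profile (Tariff, Y).

yes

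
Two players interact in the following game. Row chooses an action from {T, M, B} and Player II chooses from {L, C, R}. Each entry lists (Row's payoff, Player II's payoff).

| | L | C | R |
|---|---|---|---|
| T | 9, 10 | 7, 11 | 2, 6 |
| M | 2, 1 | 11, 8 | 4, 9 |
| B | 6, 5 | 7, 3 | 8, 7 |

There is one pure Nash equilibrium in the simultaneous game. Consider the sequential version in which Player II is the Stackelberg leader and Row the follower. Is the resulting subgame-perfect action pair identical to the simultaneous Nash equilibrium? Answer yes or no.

Row best-responds to each possible Player II move:
- L: Row compares 9, 2, 6 and picks T; Player II would get 10.
- C: Row compares 7, 11, 7 and picks M; Player II would get 8.
- R: Row compares 2, 4, 8 and picks B; Player II would get 7.
Player II's induced payoffs are 10, 8, 7, so Player II commits to L. Subgame-perfect outcome: (T, L) with payoffs (9, 10).
Now find the simultaneous Nash equilibrium.
Row's best replies: L→T; C→M; R→B.
Player II's best replies: T→C; M→R; B→R.
The unique mutual best reply is (B, R), giving (8, 7).
Sequential outcome (T, L) differs from the Nash profile (B, R).

no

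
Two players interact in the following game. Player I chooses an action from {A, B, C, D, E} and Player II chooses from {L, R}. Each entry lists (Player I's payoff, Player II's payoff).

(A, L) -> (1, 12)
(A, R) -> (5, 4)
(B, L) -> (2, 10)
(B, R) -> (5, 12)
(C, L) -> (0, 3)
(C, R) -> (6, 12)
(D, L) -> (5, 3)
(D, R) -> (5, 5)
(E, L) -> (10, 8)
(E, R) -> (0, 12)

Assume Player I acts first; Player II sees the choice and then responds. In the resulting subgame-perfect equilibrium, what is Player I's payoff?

Backward induction with Player I moving first.
- A: BR = L, leader payoff 1.
- B: BR = R, leader payoff 5.
- C: BR = R, leader payoff 6.
- D: BR = R, leader payoff 5.
- E: BR = R, leader payoff 0.
Maximizing over 1, 5, 6, 5, 0, Player I chooses C. Subgame-perfect outcome: (C, R) with payoffs (6, 12).

6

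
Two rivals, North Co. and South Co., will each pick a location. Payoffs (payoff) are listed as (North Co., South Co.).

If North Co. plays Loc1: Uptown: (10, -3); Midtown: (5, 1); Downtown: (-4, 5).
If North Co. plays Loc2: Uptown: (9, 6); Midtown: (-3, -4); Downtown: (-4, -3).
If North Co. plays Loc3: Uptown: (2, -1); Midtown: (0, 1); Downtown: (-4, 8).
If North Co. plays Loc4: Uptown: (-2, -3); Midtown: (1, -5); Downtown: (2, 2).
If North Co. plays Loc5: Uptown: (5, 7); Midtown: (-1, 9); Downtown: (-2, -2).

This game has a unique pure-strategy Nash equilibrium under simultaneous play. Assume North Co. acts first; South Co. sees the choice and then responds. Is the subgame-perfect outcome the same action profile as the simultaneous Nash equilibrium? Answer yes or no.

Work backward from South Co.'s decision.
- Loc1: South Co. compares -3, 1, 5 and picks Downtown; North Co. would get -4.
- Loc2: South Co. compares 6, -4, -3 and picks Uptown; North Co. would get 9.
- Loc3: South Co. compares -1, 1, 8 and picks Downtown; North Co. would get -4.
- Loc4: South Co. compares -3, -5, 2 and picks Downtown; North Co. would get 2.
- Loc5: South Co. compares 7, 9, -2 and picks Midtown; North Co. would get -1.
Among -4, 9, -4, 2, -1, the best is 9 at Loc2. Subgame-perfect outcome: (Loc2, Uptown) with payoffs (9, 6).
Under simultaneous play:
North Co.'s best replies: Uptown→Loc1; Midtown→Loc1; Downtown→Loc4.
South Co.'s best replies: Loc1→Downtown; Loc2→Uptown; Loc3→Downtown; Loc4→Downtown; Loc5→Midtown.
Only (Loc4, Downtown) has each player best-responding; Nash payoffs (2, 2).
Sequential outcome (Loc2, Uptown) differs from the Nash profile (Loc4, Downtown).

no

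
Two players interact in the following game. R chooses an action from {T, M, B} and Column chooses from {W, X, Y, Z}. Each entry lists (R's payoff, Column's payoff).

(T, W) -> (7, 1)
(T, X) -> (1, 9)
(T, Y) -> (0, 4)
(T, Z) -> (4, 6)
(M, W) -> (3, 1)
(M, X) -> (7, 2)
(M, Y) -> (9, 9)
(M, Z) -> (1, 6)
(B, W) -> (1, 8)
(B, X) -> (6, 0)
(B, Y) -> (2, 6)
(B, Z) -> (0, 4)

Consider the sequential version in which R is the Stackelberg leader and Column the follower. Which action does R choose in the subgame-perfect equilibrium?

M

Column best-responds to each possible R move:
- T → Column plays X (best of 1, 9, 4, 6); R gets 1.
- M → Column plays Y (best of 1, 2, 9, 6); R gets 9.
- B → Column plays W (best of 8, 0, 6, 4); R gets 1.
R's induced payoffs are 1, 9, 1, so R commits to M. Subgame-perfect outcome: (M, Y) with payoffs (9, 9).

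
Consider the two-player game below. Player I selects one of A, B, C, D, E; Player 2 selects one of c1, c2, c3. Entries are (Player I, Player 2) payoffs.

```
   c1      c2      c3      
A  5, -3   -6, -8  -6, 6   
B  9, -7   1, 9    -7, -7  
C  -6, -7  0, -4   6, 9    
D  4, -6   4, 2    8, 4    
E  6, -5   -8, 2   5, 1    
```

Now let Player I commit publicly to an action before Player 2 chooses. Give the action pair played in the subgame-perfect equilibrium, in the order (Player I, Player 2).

Work backward from Player 2's decision.
- A → Player 2 plays c3 (best of -3, -8, 6); Player I gets -6.
- B → Player 2 plays c2 (best of -7, 9, -7); Player I gets 1.
- C → Player 2 plays c3 (best of -7, -4, 9); Player I gets 6.
- D → Player 2 plays c3 (best of -6, 2, 4); Player I gets 8.
- E → Player 2 plays c2 (best of -5, 2, 1); Player I gets -8.
Player I's induced payoffs are -6, 1, 6, 8, -8, so Player I commits to D. Subgame-perfect outcome: (D, c3) with payoffs (8, 4).

(D, c3)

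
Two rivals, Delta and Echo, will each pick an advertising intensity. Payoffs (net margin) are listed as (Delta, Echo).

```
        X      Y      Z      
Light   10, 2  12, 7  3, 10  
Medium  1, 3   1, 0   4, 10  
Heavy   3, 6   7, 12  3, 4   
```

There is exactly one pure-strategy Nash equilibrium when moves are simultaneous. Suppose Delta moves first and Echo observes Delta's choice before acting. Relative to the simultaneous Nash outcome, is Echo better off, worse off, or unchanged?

Work backward from Echo's decision.
- Light: Echo compares 2, 7, 10 and picks Z; Delta would get 3.
- Medium: Echo compares 3, 0, 10 and picks Z; Delta would get 4.
- Heavy: Echo compares 6, 12, 4 and picks Y; Delta would get 7.
Among 3, 4, 7, the best is 7 at Heavy. Subgame-perfect outcome: (Heavy, Y) with payoffs (7, 12).
Now find the simultaneous Nash equilibrium.
Delta's best replies: X→Light; Y→Light; Z→Medium.
Echo's best replies: Light→Z; Medium→Z; Heavy→Y.
The unique mutual best reply is (Medium, Z), giving (4, 10).
Echo earns 12 sequentially versus 10 at the Nash outcome: better off.

better off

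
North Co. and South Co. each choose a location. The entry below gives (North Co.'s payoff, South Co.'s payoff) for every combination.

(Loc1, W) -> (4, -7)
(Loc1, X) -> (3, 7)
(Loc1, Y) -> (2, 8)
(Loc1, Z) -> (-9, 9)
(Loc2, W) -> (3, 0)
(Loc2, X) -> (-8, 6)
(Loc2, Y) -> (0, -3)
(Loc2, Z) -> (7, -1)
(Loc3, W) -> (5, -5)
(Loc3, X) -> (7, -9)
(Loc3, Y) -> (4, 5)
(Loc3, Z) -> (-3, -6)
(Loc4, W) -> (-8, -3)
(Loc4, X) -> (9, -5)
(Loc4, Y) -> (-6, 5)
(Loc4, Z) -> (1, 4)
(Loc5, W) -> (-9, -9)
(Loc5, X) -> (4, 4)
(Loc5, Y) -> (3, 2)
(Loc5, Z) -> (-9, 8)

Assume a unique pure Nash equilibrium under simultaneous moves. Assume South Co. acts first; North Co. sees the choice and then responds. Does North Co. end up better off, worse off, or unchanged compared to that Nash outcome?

North Co. best-responds to each possible South Co. move:
- W: North Co. compares 4, 3, 5, -8, -9 and picks Loc3; South Co. would get -5.
- X: North Co. compares 3, -8, 7, 9, 4 and picks Loc4; South Co. would get -5.
- Y: North Co. compares 2, 0, 4, -6, 3 and picks Loc3; South Co. would get 5.
- Z: North Co. compares -9, 7, -3, 1, -9 and picks Loc2; South Co. would get -1.
Among -5, -5, 5, -1, the best is 5 at Y. Subgame-perfect outcome: (Loc3, Y) with payoffs (4, 5).
For the simultaneous game, intersect best replies.
North Co.'s best replies: W→Loc3; X→Loc4; Y→Loc3; Z→Loc2.
South Co.'s best replies: Loc1→Z; Loc2→X; Loc3→Y; Loc4→Y; Loc5→Z.
The unique mutual best reply is (Loc3, Y), giving (4, 5).
North Co. earns 4 sequentially versus 4 at the Nash outcome: unchanged.

unchanged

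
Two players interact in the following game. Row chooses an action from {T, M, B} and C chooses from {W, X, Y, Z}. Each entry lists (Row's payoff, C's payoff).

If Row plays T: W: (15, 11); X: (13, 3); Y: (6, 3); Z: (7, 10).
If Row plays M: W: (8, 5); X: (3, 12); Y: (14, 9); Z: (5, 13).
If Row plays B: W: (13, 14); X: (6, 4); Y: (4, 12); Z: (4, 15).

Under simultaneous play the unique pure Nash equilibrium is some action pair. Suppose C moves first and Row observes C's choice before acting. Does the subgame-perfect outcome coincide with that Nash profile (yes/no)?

yes

Solve by backward induction (C leads).
- W: BR = T, leader payoff 11.
- X: BR = T, leader payoff 3.
- Y: BR = M, leader payoff 9.
- Z: BR = T, leader payoff 10.
C's induced payoffs are 11, 3, 9, 10, so C commits to W. Subgame-perfect outcome: (T, W) with payoffs (15, 11).
Under simultaneous play:
Row's best replies: W→T; X→T; Y→M; Z→T.
C's best replies: T→W; M→Z; B→Z.
Only (T, W) has each player best-responding; Nash payoffs (15, 11).
Sequential outcome (T, W) coincides with the Nash profile (T, W).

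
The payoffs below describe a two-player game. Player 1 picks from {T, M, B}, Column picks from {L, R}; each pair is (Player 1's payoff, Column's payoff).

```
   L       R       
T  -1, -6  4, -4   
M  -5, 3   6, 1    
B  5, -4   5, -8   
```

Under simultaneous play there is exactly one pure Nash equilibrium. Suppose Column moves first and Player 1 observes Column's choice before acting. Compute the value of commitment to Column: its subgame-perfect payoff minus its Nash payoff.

Backward induction with Column moving first.
- L: Player 1 compares -1, -5, 5 and picks B; Column would get -4.
- R: Player 1 compares 4, 6, 5 and picks M; Column would get 1.
Column's induced payoffs are -4, 1, so Column commits to R. Subgame-perfect outcome: (M, R) with payoffs (6, 1).
For the simultaneous game, intersect best replies.
Player 1's best replies: L→B; R→M.
Column's best replies: T→R; M→L; B→L.
Only (B, L) has each player best-responding; Nash payoffs (5, -4).
Column's commitment gain: 1 − -4 = 5.

5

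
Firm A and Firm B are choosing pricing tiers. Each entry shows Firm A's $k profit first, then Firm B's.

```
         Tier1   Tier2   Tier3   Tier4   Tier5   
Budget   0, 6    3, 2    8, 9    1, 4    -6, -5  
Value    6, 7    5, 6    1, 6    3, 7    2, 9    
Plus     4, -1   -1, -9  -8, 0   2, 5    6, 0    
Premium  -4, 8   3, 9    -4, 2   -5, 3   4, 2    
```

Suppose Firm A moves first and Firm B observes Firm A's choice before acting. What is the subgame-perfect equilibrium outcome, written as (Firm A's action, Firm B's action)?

(Budget, Tier3)

Backward induction with Firm A moving first.
- Budget: BR = Tier3, leader payoff 8.
- Value: BR = Tier5, leader payoff 2.
- Plus: BR = Tier4, leader payoff 2.
- Premium: BR = Tier2, leader payoff 3.
Firm A's induced payoffs are 8, 2, 2, 3, so Firm A commits to Budget. Subgame-perfect outcome: (Budget, Tier3) with payoffs (8, 9).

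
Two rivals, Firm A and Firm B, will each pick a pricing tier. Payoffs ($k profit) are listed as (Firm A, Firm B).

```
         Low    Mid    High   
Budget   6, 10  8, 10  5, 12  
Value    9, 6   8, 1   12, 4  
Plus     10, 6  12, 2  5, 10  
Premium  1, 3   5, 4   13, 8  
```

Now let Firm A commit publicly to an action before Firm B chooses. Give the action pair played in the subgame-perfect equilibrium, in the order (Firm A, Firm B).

(Premium, High)

Solve by backward induction (Firm A leads).
- Budget → Firm B plays High (best of 10, 10, 12); Firm A gets 5.
- Value → Firm B plays Low (best of 6, 1, 4); Firm A gets 9.
- Plus → Firm B plays High (best of 6, 2, 10); Firm A gets 5.
- Premium → Firm B plays High (best of 3, 4, 8); Firm A gets 13.
Maximizing over 5, 9, 5, 13, Firm A chooses Premium. Subgame-perfect outcome: (Premium, High) with payoffs (13, 8).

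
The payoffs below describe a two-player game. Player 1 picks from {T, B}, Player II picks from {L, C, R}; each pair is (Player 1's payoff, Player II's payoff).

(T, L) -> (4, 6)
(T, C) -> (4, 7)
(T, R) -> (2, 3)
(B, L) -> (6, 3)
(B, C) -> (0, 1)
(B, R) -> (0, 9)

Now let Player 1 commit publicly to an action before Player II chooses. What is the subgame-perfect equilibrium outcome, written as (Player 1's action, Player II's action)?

Work backward from Player II's decision.
- T: Player II compares 6, 7, 3 and picks C; Player 1 would get 4.
- B: Player II compares 3, 1, 9 and picks R; Player 1 would get 0.
Player 1's induced payoffs are 4, 0, so Player 1 commits to T. Subgame-perfect outcome: (T, C) with payoffs (4, 7).

(T, C)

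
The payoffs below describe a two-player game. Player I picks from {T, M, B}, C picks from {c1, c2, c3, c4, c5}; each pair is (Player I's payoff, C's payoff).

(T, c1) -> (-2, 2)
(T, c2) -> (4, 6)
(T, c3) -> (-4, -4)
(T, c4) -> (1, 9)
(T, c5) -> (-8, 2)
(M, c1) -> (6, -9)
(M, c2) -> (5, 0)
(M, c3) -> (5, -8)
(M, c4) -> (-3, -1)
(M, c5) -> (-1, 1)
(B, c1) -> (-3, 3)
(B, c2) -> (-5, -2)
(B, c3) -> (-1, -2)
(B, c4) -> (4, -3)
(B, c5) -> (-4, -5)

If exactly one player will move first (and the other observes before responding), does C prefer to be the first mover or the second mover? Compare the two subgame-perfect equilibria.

If Player I leads: C's best replies are T→c4, M→c5, B→c1; Player I's induced payoffs 1, -1, -3; outcome (T, c4), payoffs (1, 9).
If C leads: Player I's best replies are c1→M, c2→M, c3→M, c4→B, c5→M; C's induced payoffs -9, 0, -8, -3, 1; outcome (M, c5), payoffs (-1, 1).
C gets 1 moving first and 9 moving second, so C prefers to move second.

second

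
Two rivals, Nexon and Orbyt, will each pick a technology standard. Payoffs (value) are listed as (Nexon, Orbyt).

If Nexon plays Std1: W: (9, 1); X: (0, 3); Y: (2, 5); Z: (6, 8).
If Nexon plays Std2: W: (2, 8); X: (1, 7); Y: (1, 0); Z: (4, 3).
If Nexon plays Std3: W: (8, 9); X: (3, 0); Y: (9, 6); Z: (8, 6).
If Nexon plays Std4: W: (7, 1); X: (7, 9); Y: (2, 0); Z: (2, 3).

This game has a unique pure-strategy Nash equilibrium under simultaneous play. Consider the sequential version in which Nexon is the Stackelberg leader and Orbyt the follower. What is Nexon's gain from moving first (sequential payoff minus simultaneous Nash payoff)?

1

Orbyt best-responds to each possible Nexon move:
- Std1: BR = Z, leader payoff 6.
- Std2: BR = W, leader payoff 2.
- Std3: BR = W, leader payoff 8.
- Std4: BR = X, leader payoff 7.
Among 6, 2, 8, 7, the best is 8 at Std3. Subgame-perfect outcome: (Std3, W) with payoffs (8, 9).
For the simultaneous game, intersect best replies.
Nexon's best replies: W→Std1; X→Std4; Y→Std3; Z→Std3.
Orbyt's best replies: Std1→Z; Std2→W; Std3→W; Std4→X.
The unique mutual best reply is (Std4, X), giving (7, 9).
Nexon's commitment gain: 8 − 7 = 1.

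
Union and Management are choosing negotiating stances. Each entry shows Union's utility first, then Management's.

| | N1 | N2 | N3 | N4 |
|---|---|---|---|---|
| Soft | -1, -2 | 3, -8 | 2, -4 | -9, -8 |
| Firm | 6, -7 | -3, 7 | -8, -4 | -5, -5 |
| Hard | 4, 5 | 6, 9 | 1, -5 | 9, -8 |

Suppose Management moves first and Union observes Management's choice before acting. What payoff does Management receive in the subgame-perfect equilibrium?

9

Backward induction with Management moving first.
- N1 → Union plays Firm (best of -1, 6, 4); Management gets -7.
- N2 → Union plays Hard (best of 3, -3, 6); Management gets 9.
- N3 → Union plays Soft (best of 2, -8, 1); Management gets -4.
- N4 → Union plays Hard (best of -9, -5, 9); Management gets -8.
Among -7, 9, -4, -8, the best is 9 at N2. Subgame-perfect outcome: (Hard, N2) with payoffs (6, 9).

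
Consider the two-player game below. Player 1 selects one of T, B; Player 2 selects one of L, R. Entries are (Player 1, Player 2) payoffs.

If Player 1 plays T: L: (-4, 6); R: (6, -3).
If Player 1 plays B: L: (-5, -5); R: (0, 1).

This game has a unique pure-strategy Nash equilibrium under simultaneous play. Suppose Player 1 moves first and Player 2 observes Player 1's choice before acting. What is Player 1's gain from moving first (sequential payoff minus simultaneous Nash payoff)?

4

Backward induction with Player 1 moving first.
- T: Player 2 compares 6, -3 and picks L; Player 1 would get -4.
- B: Player 2 compares -5, 1 and picks R; Player 1 would get 0.
Maximizing over -4, 0, Player 1 chooses B. Subgame-perfect outcome: (B, R) with payoffs (0, 1).
Under simultaneous play:
Player 1's best replies: L→T; R→T.
Player 2's best replies: T→L; B→R.
The unique mutual best reply is (T, L), giving (-4, 6).
Player 1's commitment gain: 0 − -4 = 4.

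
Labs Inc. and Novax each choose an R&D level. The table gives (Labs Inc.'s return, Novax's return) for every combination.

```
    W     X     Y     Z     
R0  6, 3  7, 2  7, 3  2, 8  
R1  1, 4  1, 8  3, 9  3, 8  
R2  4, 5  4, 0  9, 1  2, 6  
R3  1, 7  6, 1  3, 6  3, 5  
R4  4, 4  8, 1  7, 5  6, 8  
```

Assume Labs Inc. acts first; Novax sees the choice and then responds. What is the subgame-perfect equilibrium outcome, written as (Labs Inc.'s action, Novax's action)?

(R4, Z)

Backward induction with Labs Inc. moving first.
- R0: Novax compares 3, 2, 3, 8 and picks Z; Labs Inc. would get 2.
- R1: Novax compares 4, 8, 9, 8 and picks Y; Labs Inc. would get 3.
- R2: Novax compares 5, 0, 1, 6 and picks Z; Labs Inc. would get 2.
- R3: Novax compares 7, 1, 6, 5 and picks W; Labs Inc. would get 1.
- R4: Novax compares 4, 1, 5, 8 and picks Z; Labs Inc. would get 6.
Among 2, 3, 2, 1, 6, the best is 6 at R4. Subgame-perfect outcome: (R4, Z) with payoffs (6, 8).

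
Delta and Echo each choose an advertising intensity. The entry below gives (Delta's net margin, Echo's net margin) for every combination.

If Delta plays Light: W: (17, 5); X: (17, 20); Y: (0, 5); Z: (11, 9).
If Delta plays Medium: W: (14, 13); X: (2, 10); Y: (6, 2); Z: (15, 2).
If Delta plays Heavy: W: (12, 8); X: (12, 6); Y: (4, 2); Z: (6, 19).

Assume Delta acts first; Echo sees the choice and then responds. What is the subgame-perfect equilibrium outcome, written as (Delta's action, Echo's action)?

(Light, X)

Work backward from Echo's decision.
- Light: BR = X, leader payoff 17.
- Medium: BR = W, leader payoff 14.
- Heavy: BR = Z, leader payoff 6.
Delta's induced payoffs are 17, 14, 6, so Delta commits to Light. Subgame-perfect outcome: (Light, X) with payoffs (17, 20).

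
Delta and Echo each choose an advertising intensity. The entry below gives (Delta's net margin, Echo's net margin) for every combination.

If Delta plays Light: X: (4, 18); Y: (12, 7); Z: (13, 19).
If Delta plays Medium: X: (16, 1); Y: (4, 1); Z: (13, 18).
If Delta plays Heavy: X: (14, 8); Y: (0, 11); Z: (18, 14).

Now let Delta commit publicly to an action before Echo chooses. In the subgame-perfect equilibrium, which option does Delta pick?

Heavy

Work backward from Echo's decision.
- Light: BR = Z, leader payoff 13.
- Medium: BR = Z, leader payoff 13.
- Heavy: BR = Z, leader payoff 18.
Among 13, 13, 18, the best is 18 at Heavy. Subgame-perfect outcome: (Heavy, Z) with payoffs (18, 14).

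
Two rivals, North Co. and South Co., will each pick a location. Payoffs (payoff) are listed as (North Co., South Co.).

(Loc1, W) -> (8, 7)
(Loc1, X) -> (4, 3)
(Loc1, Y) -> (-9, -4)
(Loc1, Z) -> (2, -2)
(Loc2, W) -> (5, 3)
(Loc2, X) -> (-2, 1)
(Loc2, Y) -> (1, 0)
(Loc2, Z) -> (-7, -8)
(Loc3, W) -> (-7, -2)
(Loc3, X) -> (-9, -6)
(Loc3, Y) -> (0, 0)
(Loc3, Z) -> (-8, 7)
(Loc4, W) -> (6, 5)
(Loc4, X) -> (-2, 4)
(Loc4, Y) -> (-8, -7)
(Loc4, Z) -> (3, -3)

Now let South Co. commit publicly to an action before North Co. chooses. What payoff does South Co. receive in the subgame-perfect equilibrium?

North Co. best-responds to each possible South Co. move:
- W: BR = Loc1, leader payoff 7.
- X: BR = Loc1, leader payoff 3.
- Y: BR = Loc2, leader payoff 0.
- Z: BR = Loc4, leader payoff -3.
Maximizing over 7, 3, 0, -3, South Co. chooses W. Subgame-perfect outcome: (Loc1, W) with payoffs (8, 7).

7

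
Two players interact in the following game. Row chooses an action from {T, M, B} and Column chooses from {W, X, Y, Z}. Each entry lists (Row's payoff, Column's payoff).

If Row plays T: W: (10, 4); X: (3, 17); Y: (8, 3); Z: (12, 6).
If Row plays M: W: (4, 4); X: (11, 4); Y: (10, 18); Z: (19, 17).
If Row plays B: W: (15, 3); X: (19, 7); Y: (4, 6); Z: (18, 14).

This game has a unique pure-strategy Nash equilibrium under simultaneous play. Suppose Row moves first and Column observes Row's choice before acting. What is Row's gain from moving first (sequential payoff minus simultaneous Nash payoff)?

8

Backward induction with Row moving first.
- T: Column compares 4, 17, 3, 6 and picks X; Row would get 3.
- M: Column compares 4, 4, 18, 17 and picks Y; Row would get 10.
- B: Column compares 3, 7, 6, 14 and picks Z; Row would get 18.
Maximizing over 3, 10, 18, Row chooses B. Subgame-perfect outcome: (B, Z) with payoffs (18, 14).
Now find the simultaneous Nash equilibrium.
Row's best replies: W→B; X→B; Y→M; Z→M.
Column's best replies: T→X; M→Y; B→Z.
Only (M, Y) has each player best-responding; Nash payoffs (10, 18).
Row's commitment gain: 18 − 10 = 8.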